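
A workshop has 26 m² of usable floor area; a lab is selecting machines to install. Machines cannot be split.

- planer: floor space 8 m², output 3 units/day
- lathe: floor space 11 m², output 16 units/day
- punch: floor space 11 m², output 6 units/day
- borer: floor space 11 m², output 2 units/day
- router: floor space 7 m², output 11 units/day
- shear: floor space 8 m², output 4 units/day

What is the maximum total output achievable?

31

Treat it as a binary knapsack problem.
Allowing fractional choices, the relaxed optimum would be about 31.4, but machines are indivisible.
planer + lathe + router: floor space 8 + 11 + 7 = 26 ≤ 26, output 3 + 16 + 11 = 30.
lathe + router: floor space 11 + 7 = 18 ≤ 26, output 16 + 11 = 27.
lathe + router + shear: floor space 11 + 7 + 8 = 26 ≤ 26, output 16 + 11 + 4 = 31.
Best is lathe, router, and shear with total output 31.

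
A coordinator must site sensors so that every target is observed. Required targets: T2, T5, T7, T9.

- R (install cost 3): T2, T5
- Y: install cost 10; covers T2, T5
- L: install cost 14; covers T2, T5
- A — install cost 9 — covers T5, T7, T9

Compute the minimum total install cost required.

Choose R and A: together they cover T2, T5, T7, T9 — every target.
Total install cost: 3 + 9 = 12.
No cover costs less than 12.

12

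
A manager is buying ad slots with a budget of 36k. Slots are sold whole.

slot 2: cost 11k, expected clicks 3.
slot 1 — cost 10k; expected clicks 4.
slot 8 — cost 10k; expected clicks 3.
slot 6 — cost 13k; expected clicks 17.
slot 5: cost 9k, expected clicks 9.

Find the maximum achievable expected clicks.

30

Allowing fractional choices, the relaxed optimum would be about 31.2, but ad slots are indivisible.
slot 2 + slot 6 + slot 5: cost 11 + 13 + 9 = 33 ≤ 36, expected clicks 3 + 17 + 9 = 29.
slot 8 + slot 6 + slot 5: cost 10 + 13 + 9 = 32 ≤ 36, expected clicks 3 + 17 + 9 = 29.
slot 1 + slot 6 + slot 5: cost 10 + 13 + 9 = 32 ≤ 36, expected clicks 4 + 17 + 9 = 30.
Best is slot 1, slot 6, and slot 5 with total expected clicks 30.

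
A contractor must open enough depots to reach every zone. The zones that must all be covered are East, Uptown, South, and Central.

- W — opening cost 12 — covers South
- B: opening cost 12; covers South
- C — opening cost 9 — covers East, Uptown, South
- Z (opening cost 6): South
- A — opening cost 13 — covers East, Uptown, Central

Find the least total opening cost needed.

Choose Z and A: together they cover East, Uptown, South, Central — every zone.
Total opening cost: 6 + 13 = 19.

19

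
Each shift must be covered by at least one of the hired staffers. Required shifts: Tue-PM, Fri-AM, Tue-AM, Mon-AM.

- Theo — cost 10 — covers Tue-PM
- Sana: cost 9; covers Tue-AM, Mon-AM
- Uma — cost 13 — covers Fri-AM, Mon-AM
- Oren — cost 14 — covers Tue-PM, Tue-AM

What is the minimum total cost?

The greedy cost-per-new-shift heuristic would pick Sana, Theo, and Uma for 32, but a cheaper cover exists.
Choose Uma and Oren: together they cover Tue-PM, Fri-AM, Tue-AM, Mon-AM — every shift.
Total cost: 13 + 14 = 27.
No cover costs less than 27.

27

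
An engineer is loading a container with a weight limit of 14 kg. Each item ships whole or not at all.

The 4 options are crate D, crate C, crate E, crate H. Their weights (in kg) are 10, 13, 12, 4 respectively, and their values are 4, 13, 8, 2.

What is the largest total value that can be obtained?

This is a 0-1 knapsack instance.
Allowing fractional choices, the relaxed optimum would be about 13.7, but items are indivisible.
crate D + crate H: weight 10 + 4 = 14 ≤ 14, value 4 + 2 = 6.
crate C: weight 13 ≤ 14, value 13.
crate E: weight 12 ≤ 14, value 8.
Best is crate C with total value 13.

13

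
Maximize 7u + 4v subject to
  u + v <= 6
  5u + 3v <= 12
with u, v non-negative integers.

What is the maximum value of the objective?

(u,v)=(0,4): 1·0+1·4=4≤6, 5·0+3·4=12≤12, objective 16.
(u,v)=(2,0): 1·2+1·0=2≤6, 5·2+3·0=10≤12, objective 14.
(u,v)=(0,3): 1·0+1·3=3≤6, 5·0+3·3=9≤12, objective 12.
No feasible integer point exceeds 16.

16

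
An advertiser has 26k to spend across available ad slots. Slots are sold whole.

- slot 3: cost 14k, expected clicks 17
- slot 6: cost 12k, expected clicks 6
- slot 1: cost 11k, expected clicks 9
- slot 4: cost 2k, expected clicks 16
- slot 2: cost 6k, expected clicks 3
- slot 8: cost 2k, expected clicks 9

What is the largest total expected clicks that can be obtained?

slot 3 + slot 4 + slot 8: cost 14 + 2 + 2 = 18 ≤ 26, expected clicks 17 + 16 + 9 = 42.
slot 3 + slot 4 + slot 2 + slot 8: cost 14 + 2 + 6 + 2 = 24 ≤ 26, expected clicks 17 + 16 + 3 + 9 = 45.
Best is slot 3, slot 4, slot 2, and slot 8 with total expected clicks 45.

45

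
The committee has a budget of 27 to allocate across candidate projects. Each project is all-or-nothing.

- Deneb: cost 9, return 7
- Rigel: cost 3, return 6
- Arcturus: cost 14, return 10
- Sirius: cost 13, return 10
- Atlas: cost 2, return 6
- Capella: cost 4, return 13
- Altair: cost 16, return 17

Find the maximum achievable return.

Allowing fractional choices, the relaxed optimum would be about 43.6, but projects are indivisible.
Rigel + Atlas + Capella + Altair: cost 3 + 2 + 4 + 16 = 25 ≤ 27, return 6 + 6 + 13 + 17 = 42.
Atlas + Capella + Altair: cost 2 + 4 + 16 = 22 ≤ 27, return 6 + 13 + 17 = 36.
Best is Rigel, Atlas, Capella, and Altair with total return 42.

42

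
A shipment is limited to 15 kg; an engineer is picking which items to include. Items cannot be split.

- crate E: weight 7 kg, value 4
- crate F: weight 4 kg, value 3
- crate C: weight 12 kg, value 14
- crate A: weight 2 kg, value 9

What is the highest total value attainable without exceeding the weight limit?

This is a 0-1 knapsack instance.
Allowing fractional choices, the relaxed optimum would be about 23.8, but items are indivisible.
crate C + crate A: weight 12 + 2 = 14 ≤ 15, value 14 + 9 = 23.
crate E + crate F + crate A: weight 7 + 4 + 2 = 13 ≤ 15, value 4 + 3 + 9 = 16.
Best is crate C and crate A with total value 23.

23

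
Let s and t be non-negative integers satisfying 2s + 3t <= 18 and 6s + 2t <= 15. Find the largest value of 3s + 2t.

(s,t)=(0,6): 2·0+3·6=18≤18, 6·0+2·6=12≤15, objective 12.
(s,t)=(1,4): 2·1+3·4=14≤18, 6·1+2·4=14≤15, objective 11.
(s,t)=(0,5): 2·0+3·5=15≤18, 6·0+2·5=10≤15, objective 10.
No feasible integer point exceeds 12.

12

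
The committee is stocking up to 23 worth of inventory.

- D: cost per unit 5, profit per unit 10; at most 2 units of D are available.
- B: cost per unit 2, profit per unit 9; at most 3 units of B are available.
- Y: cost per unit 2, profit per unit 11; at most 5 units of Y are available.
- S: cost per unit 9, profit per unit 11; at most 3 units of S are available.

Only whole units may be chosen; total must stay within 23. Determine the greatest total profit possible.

92

1×D, 3×B, and 5×Y: cost 21 ≤ 23, profit 1·10 + 3·9 + 5·11 = 92.
2×B, 5×Y, and 1×S: cost 23 ≤ 23, profit 2·9 + 5·11 + 1·11 = 84.
Best is 92.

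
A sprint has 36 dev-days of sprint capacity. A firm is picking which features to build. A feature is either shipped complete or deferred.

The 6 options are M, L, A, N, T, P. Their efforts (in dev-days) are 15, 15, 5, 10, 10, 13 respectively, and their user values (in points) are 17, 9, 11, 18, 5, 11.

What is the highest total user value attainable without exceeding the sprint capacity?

46

Treat it as a binary knapsack problem.
Allowing fractional choices, the relaxed optimum would be about 51.1, but features are indivisible.
A + N + P: effort 5 + 10 + 13 = 28 ≤ 36, user value 11 + 18 + 11 = 40.
M + N + T: effort 15 + 10 + 10 = 35 ≤ 36, user value 17 + 18 + 5 = 40.
M + A + N: effort 15 + 5 + 10 = 30 ≤ 36, user value 17 + 11 + 18 = 46.
Best is M, A, and N with total user value 46.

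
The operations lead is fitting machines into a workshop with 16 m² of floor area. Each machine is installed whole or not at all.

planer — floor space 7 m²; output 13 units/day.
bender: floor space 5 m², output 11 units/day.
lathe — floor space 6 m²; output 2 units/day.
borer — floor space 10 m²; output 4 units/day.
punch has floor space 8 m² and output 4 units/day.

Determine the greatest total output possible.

24

Take planer and bender: floor space 7 + 5 = 12 ≤ 16, output 13 + 11 = 24.
No other feasible combination does better.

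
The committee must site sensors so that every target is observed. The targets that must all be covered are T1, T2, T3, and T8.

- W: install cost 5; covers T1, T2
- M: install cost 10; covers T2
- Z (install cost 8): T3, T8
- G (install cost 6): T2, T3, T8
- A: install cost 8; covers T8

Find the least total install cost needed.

Choose W and G: together they cover T1, T2, T3, T8 — every target.
Total install cost: 5 + 6 = 11.
No cover costs less than 11.

11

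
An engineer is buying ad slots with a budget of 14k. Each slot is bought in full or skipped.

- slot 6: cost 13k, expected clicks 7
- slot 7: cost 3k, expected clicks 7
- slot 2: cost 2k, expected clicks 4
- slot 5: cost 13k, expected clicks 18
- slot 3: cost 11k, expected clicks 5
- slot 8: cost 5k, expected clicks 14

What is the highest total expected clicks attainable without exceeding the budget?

slot 7 + slot 8: cost 3 + 5 = 8 ≤ 14, expected clicks 7 + 14 = 21.
slot 7 + slot 2 + slot 8: cost 3 + 2 + 5 = 10 ≤ 14, expected clicks 7 + 4 + 14 = 25.
Best is slot 7, slot 2, and slot 8 with total expected clicks 25.

25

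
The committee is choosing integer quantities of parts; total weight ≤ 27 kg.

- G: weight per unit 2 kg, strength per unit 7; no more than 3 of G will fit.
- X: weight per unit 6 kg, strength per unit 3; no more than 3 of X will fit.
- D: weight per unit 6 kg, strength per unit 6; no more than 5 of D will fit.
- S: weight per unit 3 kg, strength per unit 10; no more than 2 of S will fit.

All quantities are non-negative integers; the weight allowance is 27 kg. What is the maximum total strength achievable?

53

Take 3×G, 2×D, and 2×S: weight 24 ≤ 27, strength 3·7 + 2·6 + 2·10 = 53.
G has the best ratio (7/2) and is taken to its limit of 3; remaining capacity is filled optimally with the others.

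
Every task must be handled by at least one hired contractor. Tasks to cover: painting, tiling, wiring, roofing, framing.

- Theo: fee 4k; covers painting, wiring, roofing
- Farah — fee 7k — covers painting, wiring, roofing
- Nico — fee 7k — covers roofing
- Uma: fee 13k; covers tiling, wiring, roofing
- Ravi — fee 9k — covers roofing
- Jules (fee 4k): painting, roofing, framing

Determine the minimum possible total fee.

17

This is a weighted set-cover instance.
The greedy cost-per-new-task heuristic would pick Theo, Jules, and Uma for 21, but a cheaper cover exists.
Choose Uma and Jules: together they cover painting, tiling, wiring, roofing, framing — every task.
Total fee: 13 + 4 = 17.
No cover costs less than 17.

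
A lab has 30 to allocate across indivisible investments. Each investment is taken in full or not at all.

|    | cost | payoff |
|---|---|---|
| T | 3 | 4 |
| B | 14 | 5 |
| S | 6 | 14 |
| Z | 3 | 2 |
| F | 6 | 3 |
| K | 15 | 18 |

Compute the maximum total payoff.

Allowing fractional choices, the relaxed optimum would be about 39.5, but investments are indivisible.
S + Z + F + K: cost 6 + 3 + 6 + 15 = 30 ≤ 30, payoff 14 + 2 + 3 + 18 = 37.
T + S + Z + K: cost 3 + 6 + 3 + 15 = 27 ≤ 30, payoff 4 + 14 + 2 + 18 = 38.
T + S + F + K: cost 3 + 6 + 6 + 15 = 30 ≤ 30, payoff 4 + 14 + 3 + 18 = 39.
Best is T, S, F, and K with total payoff 39.

39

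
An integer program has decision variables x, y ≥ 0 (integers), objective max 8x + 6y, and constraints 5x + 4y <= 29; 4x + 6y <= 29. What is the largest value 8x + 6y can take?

46

Relaxing integrality, the LP optimum is 46.40 at (x,y) = (5.8, 0), which is not an integer point.
(x,y)=(5,1): 5·5+4·1=29≤29, 4·5+6·1=26≤29, objective 46.
(x,y)=(4,2): 5·4+4·2=28≤29, 4·4+6·2=28≤29, objective 44.
(x,y)=(5,0): 5·5+4·0=25≤29, 4·5+6·0=20≤29, objective 40.
No feasible integer point exceeds 46.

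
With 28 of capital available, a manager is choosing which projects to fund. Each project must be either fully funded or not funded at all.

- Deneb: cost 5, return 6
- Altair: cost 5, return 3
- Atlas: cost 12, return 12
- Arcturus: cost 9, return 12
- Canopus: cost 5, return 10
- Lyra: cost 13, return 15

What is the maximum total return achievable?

37

Arcturus + Canopus + Lyra: cost 9 + 5 + 13 = 27 ≤ 28, return 12 + 10 + 15 = 37.
Atlas + Arcturus + Canopus: cost 12 + 9 + 5 = 26 ≤ 28, return 12 + 12 + 10 = 34.
Deneb + Altair + Canopus + Lyra: cost 5 + 5 + 5 + 13 = 28 ≤ 28, return 6 + 3 + 10 + 15 = 34.
Best is Arcturus, Canopus, and Lyra with total return 37.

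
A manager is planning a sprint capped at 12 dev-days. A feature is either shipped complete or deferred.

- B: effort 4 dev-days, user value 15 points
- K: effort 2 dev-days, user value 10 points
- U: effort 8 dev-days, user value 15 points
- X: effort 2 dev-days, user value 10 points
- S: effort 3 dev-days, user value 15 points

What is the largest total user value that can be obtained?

50

This is an integer program with binary decision variables.
Allowing fractional choices, the relaxed optimum would be about 51.9, but features are indivisible.
B + K + X + S: effort 4 + 2 + 2 + 3 = 11 ≤ 12, user value 15 + 10 + 10 + 15 = 50.
B + K + S: effort 4 + 2 + 3 = 9 ≤ 12, user value 15 + 10 + 15 = 40.
B + X + S: effort 4 + 2 + 3 = 9 ≤ 12, user value 15 + 10 + 15 = 40.
Best is B, K, X, and S with total user value 50.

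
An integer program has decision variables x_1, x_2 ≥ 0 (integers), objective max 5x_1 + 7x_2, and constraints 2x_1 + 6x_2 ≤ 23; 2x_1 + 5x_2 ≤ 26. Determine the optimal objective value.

The continuous relaxation peaks at (11.5, 0) with value 57.50; rounding to a feasible lattice point costs some objective.
(x_1,x_2)=(11,0) is feasible, giving 55.
(x_1,x_2)=(10,0) is feasible, giving 50.
No feasible integer point exceeds 55.

55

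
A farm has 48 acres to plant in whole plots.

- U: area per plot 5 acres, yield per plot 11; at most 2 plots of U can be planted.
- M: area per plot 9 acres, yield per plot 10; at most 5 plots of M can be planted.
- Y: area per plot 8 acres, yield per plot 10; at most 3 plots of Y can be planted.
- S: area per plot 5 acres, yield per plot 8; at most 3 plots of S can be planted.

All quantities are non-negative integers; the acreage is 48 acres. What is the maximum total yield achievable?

70

Take 2×U, 1×M, 3×Y, and 1×S: area 48 ≤ 48, yield 2·11 + 1·10 + 3·10 + 1·8 = 70.
U has the best ratio (11/5) and is taken to its limit of 2; remaining capacity is filled optimally with the others.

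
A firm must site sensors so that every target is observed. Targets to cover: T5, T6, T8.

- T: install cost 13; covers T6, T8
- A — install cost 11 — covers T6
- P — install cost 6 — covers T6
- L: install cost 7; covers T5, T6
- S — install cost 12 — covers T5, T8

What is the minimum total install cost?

18

The greedy cost-per-new-target heuristic would pick L and S for 19, but a cheaper cover exists.
Choose P and S: together they cover T5, T6, T8 — every target.
Total install cost: 6 + 12 = 18.
No cover costs less than 18.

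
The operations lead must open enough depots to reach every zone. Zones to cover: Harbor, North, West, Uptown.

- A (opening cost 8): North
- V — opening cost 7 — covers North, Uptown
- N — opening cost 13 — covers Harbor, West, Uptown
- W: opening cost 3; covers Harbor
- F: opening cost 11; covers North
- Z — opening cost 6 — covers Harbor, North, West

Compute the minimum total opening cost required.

This is an integer covering problem.
Choose V and Z: together they cover Harbor, North, West, Uptown — every zone.
Total opening cost: 7 + 6 = 13.

13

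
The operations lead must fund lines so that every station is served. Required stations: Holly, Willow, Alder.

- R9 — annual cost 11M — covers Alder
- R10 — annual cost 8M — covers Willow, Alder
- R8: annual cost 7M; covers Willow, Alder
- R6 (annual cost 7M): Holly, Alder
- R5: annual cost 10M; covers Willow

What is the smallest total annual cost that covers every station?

14

This is a weighted set-cover instance.
Choose R8 and R6: together they cover Holly, Willow, Alder — every station.
Total annual cost: 7 + 7 = 14.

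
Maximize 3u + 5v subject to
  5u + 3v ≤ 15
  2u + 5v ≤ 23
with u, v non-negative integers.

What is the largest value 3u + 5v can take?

20

Relaxing integrality, the LP optimum is 23.32 at (u,v) = (0.316, 4.47), which is not an integer point.
(u,v)=(0,4): 5·0+3·4=12≤15, 2·0+5·4=20≤23, objective 20.
(u,v)=(1,3): 5·1+3·3=14≤15, 2·1+5·3=17≤23, objective 18.
Maximum is 20 at (u,v)=(0,4).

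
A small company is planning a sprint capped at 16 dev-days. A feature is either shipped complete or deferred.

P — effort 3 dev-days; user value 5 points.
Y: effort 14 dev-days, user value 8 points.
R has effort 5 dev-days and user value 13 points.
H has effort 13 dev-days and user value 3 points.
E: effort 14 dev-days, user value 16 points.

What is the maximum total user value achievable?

18

Take P and R: effort 3 + 5 = 8 ≤ 16, user value 5 + 13 = 18.
No other feasible combination does better.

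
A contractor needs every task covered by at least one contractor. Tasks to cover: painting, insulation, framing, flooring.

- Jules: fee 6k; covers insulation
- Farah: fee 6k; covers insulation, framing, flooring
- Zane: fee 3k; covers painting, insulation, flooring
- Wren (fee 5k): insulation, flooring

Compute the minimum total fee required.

Choose Farah and Zane: together they cover painting, insulation, framing, flooring — every task.
Total fee: 6 + 3 = 9.
No cover costs less than 9.

9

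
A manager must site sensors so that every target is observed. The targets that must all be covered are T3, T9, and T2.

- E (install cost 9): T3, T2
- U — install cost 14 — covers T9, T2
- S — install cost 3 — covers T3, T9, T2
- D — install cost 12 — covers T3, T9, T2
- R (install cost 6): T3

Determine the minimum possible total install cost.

S alone covers T3, T9, T2 — every target.
Total install cost: 3.
No cover costs less than 3.

3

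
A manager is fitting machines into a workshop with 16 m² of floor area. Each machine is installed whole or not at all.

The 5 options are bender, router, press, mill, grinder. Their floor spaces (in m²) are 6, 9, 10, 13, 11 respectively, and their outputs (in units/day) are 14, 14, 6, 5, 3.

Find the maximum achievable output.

28

bender + press: floor space 6 + 10 = 16 ≤ 16, output 14 + 6 = 20.
bender + router: floor space 6 + 9 = 15 ≤ 16, output 14 + 14 = 28.
Best is bender and router with total output 28.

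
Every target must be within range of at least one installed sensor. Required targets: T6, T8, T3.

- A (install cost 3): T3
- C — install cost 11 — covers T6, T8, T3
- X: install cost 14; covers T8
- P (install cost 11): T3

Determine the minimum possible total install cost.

11

C alone covers T6, T8, T3 — every target.
Total install cost: 11.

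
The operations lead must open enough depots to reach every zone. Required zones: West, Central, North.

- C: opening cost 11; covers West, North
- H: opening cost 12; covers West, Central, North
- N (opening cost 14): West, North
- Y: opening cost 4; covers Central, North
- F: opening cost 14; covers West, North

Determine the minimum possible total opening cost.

The greedy cost-per-new-zone heuristic would pick Y and C for 15, but a cheaper cover exists.
H alone covers West, Central, North — every zone.
Total opening cost: 12.
No cover costs less than 12.

12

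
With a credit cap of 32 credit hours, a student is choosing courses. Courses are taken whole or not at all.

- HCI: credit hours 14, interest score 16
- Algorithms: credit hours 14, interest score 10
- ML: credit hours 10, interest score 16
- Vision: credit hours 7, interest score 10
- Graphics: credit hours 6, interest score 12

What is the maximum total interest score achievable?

Allowing fractional choices, the relaxed optimum would be about 48.3, but courses are indivisible.
HCI + ML + Graphics: credit hours 14 + 10 + 6 = 30 ≤ 32, interest score 16 + 16 + 12 = 44.
HCI + ML + Vision: credit hours 14 + 10 + 7 = 31 ≤ 32, interest score 16 + 16 + 10 = 42.
ML + Vision + Graphics: credit hours 10 + 7 + 6 = 23 ≤ 32, interest score 16 + 10 + 12 = 38.
Best is HCI, ML, and Graphics with total interest score 44.

44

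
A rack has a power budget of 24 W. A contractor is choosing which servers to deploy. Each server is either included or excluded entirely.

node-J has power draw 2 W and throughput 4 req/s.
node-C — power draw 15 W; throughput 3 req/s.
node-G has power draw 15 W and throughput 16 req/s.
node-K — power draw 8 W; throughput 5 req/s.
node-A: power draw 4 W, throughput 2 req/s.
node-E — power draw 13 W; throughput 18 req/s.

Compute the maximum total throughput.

Allowing fractional choices, the relaxed optimum would be about 31.6, but servers are indivisible.
node-J + node-K + node-E: power draw 2 + 8 + 13 = 23 ≤ 24, throughput 4 + 5 + 18 = 27.
node-J + node-A + node-E: power draw 2 + 4 + 13 = 19 ≤ 24, throughput 4 + 2 + 18 = 24.
Best is node-J, node-K, and node-E with total throughput 27.

27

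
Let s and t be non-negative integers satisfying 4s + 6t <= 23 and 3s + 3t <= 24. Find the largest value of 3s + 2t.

15

Relaxing integrality, the LP optimum is 17.25 at (s,t) = (5.75, 0), which is not an integer point.
(s,t)=(5,0): 4·5+6·0=20≤23, 3·5+3·0=15≤24, objective 15.
(s,t)=(4,1): 4·4+6·1=22≤23, 3·4+3·1=15≤24, objective 14.
(s,t)=(4,0): 4·4+6·0=16≤23, 3·4+3·0=12≤24, objective 12.
The best lattice point is (5,0), giving 15.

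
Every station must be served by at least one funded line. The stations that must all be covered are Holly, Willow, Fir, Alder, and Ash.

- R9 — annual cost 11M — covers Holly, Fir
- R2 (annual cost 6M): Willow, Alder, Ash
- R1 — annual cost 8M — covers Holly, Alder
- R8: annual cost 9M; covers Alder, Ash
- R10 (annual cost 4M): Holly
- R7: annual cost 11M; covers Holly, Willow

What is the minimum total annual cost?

17

The greedy cost-per-new-station heuristic would pick R2, R10, and R9 for 21, but a cheaper cover exists.
Choose R9 and R2: together they cover Holly, Willow, Fir, Alder, Ash — every station.
Total annual cost: 11 + 6 = 17.
No cover costs less than 17.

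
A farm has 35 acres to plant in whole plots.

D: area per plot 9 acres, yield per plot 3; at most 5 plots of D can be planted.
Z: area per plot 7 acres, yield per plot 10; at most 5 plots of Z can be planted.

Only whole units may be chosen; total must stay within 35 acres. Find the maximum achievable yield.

4×Z: area 28 ≤ 35, yield 4·10 = 40.
5×Z: area 35 ≤ 35, yield 5·10 = 50.
Best is 50.

50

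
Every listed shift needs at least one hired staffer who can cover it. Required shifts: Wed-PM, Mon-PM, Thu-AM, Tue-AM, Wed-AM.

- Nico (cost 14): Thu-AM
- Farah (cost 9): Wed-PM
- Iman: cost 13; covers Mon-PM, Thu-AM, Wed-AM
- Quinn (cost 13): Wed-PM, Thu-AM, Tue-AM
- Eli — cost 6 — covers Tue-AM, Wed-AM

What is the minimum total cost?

The greedy cost-per-new-shift heuristic would pick Eli, Iman, and Farah for 28, but a cheaper cover exists.
Choose Iman and Quinn: together they cover Wed-PM, Mon-PM, Thu-AM, Tue-AM, Wed-AM — every shift.
Total cost: 13 + 13 = 26.
No cover costs less than 26.

26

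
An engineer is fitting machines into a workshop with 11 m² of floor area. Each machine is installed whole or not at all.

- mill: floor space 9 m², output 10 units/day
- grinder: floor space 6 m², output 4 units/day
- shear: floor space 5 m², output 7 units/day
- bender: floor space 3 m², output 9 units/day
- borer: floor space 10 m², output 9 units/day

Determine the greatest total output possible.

16

grinder + shear: floor space 6 + 5 = 11 ≤ 11, output 4 + 7 = 11.
grinder + bender: floor space 6 + 3 = 9 ≤ 11, output 4 + 9 = 13.
shear + bender: floor space 5 + 3 = 8 ≤ 11, output 7 + 9 = 16.
Best is shear and bender with total output 16.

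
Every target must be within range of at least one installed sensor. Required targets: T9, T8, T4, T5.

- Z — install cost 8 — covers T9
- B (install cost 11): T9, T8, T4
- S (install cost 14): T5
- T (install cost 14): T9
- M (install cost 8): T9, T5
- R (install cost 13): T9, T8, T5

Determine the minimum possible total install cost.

Choose B and M: together they cover T9, T8, T4, T5 — every target.
Total install cost: 11 + 8 = 19.
No cover costs less than 19.

19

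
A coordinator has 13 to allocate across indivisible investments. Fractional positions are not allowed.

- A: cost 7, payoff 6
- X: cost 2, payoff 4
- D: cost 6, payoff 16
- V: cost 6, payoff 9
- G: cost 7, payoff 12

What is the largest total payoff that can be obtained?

28

This is a 0-1 knapsack instance.
D + V: cost 6 + 6 = 12 ≤ 13, payoff 16 + 9 = 25.
D + G: cost 6 + 7 = 13 ≤ 13, payoff 16 + 12 = 28.
Best is D and G with total payoff 28.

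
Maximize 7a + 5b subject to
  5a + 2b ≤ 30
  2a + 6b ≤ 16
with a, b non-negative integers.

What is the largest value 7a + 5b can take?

The continuous relaxation peaks at (5.69, 0.769) with value 43.69; rounding to a feasible lattice point costs some objective.
(a,b)=(6,0) is feasible, giving 42.
(a,b)=(5,1) is feasible, giving 40.
(a,b)=(5,0) is feasible, giving 35.
(a,b)=(4,1) is feasible, giving 33.
Maximum is 42 at (a,b)=(6,0).

42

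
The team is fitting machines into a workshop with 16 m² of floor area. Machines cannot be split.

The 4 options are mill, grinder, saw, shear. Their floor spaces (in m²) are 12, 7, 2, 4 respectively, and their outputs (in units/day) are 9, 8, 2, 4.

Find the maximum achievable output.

14

Allowing fractional choices, the relaxed optimum would be about 16.2, but machines are indivisible.
grinder + saw + shear: floor space 7 + 2 + 4 = 13 ≤ 16, output 8 + 2 + 4 = 14.
grinder + shear: floor space 7 + 4 = 11 ≤ 16, output 8 + 4 = 12.
mill + shear: floor space 12 + 4 = 16 ≤ 16, output 9 + 4 = 13.
Best is grinder, saw, and shear with total output 14.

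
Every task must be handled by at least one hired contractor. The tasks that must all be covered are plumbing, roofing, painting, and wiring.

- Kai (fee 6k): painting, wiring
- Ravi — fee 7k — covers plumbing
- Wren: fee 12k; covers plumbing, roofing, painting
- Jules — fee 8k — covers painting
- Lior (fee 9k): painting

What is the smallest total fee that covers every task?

18

Choose Kai and Wren: together they cover plumbing, roofing, painting, wiring — every task.
Total fee: 6 + 12 = 18.
No cover costs less than 18.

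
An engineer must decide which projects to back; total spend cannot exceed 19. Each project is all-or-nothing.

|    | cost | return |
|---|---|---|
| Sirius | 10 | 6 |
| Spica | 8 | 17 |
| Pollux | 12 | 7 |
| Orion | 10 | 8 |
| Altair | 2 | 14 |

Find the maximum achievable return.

31

Take Spica and Altair: cost 8 + 2 = 10 ≤ 19, return 17 + 14 = 31.
No other feasible combination does better.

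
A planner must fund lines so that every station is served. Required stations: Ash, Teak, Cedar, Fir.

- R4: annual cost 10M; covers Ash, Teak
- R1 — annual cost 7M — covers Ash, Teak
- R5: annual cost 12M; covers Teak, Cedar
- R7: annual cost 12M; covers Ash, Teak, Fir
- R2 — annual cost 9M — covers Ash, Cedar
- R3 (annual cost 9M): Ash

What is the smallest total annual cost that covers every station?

The greedy cost-per-new-station heuristic would pick R1, R2, and R7 for 28, but a cheaper cover exists.
Choose R7 and R2: together they cover Ash, Teak, Cedar, Fir — every station.
Total annual cost: 12 + 9 = 21.
No cover costs less than 21.

21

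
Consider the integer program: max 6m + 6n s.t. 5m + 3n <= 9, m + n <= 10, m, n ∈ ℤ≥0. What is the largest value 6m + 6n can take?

18

(m,n)=(0,3): 5·0+3·3=9≤9, 1·0+1·3=3≤10, objective 18.
(m,n)=(0,2): 5·0+3·2=6≤9, 1·0+1·2=2≤10, objective 12.
No feasible integer point exceeds 18.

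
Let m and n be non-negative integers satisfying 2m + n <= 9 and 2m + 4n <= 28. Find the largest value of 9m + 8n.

(m,n)=(2,5) is feasible, giving 58.
(m,n)=(1,6) is feasible, giving 57.
Maximum is 58 at (m,n)=(2,5).

58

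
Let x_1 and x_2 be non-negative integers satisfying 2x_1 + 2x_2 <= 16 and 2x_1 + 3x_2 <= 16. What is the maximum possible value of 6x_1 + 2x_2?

(x_1,x_2)=(8,0): 2·8+2·0=16≤16, 2·8+3·0=16≤16, objective 48.
(x_1,x_2)=(7,0): 2·7+2·0=14≤16, 2·7+3·0=14≤16, objective 42.
Maximum is 48 at (x_1,x_2)=(8,0).

48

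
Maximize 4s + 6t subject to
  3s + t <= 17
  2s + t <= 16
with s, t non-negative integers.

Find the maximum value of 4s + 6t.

(s,t)=(0,16): 3·0+1·16=16≤17, 2·0+1·16=16≤16, objective 96.
(s,t)=(0,15): 3·0+1·15=15≤17, 2·0+1·15=15≤16, objective 90.
Maximum is 96 at (s,t)=(0,16).

96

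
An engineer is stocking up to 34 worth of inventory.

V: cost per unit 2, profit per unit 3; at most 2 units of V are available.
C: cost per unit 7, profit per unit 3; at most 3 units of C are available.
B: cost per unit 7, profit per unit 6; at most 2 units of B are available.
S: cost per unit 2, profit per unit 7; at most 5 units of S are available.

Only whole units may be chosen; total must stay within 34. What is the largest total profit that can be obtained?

53

Take 1×V, 1×C, 2×B, and 5×S: cost 33 ≤ 34, profit 1·3 + 1·3 + 2·6 + 5·7 = 53.
S has the best ratio (7/2) and is taken to its limit of 5; remaining capacity is filled optimally with the others.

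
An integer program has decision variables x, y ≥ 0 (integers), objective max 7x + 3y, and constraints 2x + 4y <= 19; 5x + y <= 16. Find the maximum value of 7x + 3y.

24

(x,y)=(3,1): 2·3+4·1=10≤19, 5·3+1·1=16≤16, objective 24.
(x,y)=(2,3): 2·2+4·3=16≤19, 5·2+1·3=13≤16, objective 23.
(x,y)=(3,0): 2·3+4·0=6≤19, 5·3+1·0=15≤16, objective 21.
Maximum is 24 at (x,y)=(3,1).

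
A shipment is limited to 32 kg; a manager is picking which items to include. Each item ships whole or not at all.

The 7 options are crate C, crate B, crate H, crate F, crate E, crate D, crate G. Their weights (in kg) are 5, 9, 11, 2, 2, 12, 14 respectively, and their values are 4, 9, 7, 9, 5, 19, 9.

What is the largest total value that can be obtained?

46

Treat it as a binary knapsack problem.
Take crate C, crate B, crate F, crate E, and crate D: weight 5 + 9 + 2 + 2 + 12 = 30 ≤ 32, value 4 + 9 + 9 + 5 + 19 = 46.
No other feasible combination does better.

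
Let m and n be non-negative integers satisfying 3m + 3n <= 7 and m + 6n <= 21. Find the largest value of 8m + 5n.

16

The continuous relaxation peaks at (2.33, 0) with value 18.67; rounding to a feasible lattice point costs some objective.
(m,n)=(2,0): 3·2+3·0=6≤7, 1·2+6·0=2≤21, objective 16.
(m,n)=(1,1): 3·1+3·1=6≤7, 1·1+6·1=7≤21, objective 13.
(m,n)=(1,0): 3·1+3·0=3≤7, 1·1+6·0=1≤21, objective 8.
The best lattice point is (2,0), giving 16.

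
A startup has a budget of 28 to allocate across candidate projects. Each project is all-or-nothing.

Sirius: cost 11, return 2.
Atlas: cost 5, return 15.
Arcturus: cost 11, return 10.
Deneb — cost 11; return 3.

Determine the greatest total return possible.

Allowing fractional choices, the relaxed optimum would be about 28.2, but projects are indivisible.
Atlas + Arcturus + Deneb: cost 5 + 11 + 11 = 27 ≤ 28, return 15 + 10 + 3 = 28.
Atlas + Arcturus: cost 5 + 11 = 16 ≤ 28, return 15 + 10 = 25.
Sirius + Atlas + Arcturus: cost 11 + 5 + 11 = 27 ≤ 28, return 2 + 15 + 10 = 27.
Best is Atlas, Arcturus, and Deneb with total return 28.

28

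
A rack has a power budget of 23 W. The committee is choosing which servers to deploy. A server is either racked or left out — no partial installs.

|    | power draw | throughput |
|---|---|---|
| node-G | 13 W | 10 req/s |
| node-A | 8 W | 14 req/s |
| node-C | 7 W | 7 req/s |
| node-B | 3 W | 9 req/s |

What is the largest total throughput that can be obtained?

30

node-G + node-A: power draw 13 + 8 = 21 ≤ 23, throughput 10 + 14 = 24.
node-A + node-C + node-B: power draw 8 + 7 + 3 = 18 ≤ 23, throughput 14 + 7 + 9 = 30.
node-G + node-C + node-B: power draw 13 + 7 + 3 = 23 ≤ 23, throughput 10 + 7 + 9 = 26.
Best is node-A, node-C, and node-B with total throughput 30.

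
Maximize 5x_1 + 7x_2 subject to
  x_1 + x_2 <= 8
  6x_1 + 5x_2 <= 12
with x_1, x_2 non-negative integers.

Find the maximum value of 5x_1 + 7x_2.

Relaxing integrality, the LP optimum is 16.80 at (x_1,x_2) = (0, 2.4), which is not an integer point.
(x_1,x_2)=(0,2): 1·0+1·2=2≤8, 6·0+5·2=10≤12, objective 14.
(x_1,x_2)=(1,1): 1·1+1·1=2≤8, 6·1+5·1=11≤12, objective 12.
(x_1,x_2)=(0,1): 1·0+1·1=1≤8, 6·0+5·1=5≤12, objective 7.
No feasible integer point exceeds 14.

14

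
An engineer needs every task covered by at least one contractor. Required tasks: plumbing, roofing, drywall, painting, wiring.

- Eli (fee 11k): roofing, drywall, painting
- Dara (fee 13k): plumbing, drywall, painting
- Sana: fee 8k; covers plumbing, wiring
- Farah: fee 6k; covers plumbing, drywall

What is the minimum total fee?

19

The greedy cost-per-new-task heuristic would pick Farah, Eli, and Sana for 25, but a cheaper cover exists.
Choose Eli and Sana: together they cover plumbing, roofing, drywall, painting, wiring — every task.
Total fee: 11 + 8 = 19.
No cover costs less than 19.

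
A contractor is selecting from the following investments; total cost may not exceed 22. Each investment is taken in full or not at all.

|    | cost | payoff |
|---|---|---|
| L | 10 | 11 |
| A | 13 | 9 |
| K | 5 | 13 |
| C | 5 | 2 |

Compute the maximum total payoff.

L + K + C: cost 10 + 5 + 5 = 20 ≤ 22, payoff 11 + 13 + 2 = 26.
L + K: cost 10 + 5 = 15 ≤ 22, payoff 11 + 13 = 24.
Best is L, K, and C with total payoff 26.

26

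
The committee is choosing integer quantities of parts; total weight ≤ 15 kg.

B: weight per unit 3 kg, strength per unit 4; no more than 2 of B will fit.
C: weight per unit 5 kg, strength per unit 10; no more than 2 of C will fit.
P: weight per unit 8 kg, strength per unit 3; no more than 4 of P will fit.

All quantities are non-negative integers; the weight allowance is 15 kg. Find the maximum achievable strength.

This is a bounded integer knapsack.
Take 1×B and 2×C: weight 13 ≤ 15, strength 1·4 + 2·10 = 24.
C has the best ratio (10/5) and is taken to its limit of 2; remaining capacity is filled optimally with the others.

24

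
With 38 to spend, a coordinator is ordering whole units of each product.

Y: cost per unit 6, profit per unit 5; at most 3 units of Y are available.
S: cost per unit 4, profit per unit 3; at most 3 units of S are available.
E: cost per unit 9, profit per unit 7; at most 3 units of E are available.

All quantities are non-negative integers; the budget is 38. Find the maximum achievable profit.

30

This is a bounded integer knapsack.
Take 2×Y, 2×S, and 2×E: cost 38 ≤ 38, profit 2·5 + 2·3 + 2·7 = 30.
No other integer combination yields more.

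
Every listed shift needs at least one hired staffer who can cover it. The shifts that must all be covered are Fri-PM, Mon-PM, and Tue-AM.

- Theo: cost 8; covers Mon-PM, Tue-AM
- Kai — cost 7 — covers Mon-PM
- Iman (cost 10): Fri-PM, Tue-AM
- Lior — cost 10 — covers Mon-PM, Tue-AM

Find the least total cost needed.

The greedy cost-per-new-shift heuristic would pick Theo and Iman for 18, but a cheaper cover exists.
Choose Kai and Iman: together they cover Fri-PM, Mon-PM, Tue-AM — every shift.
Total cost: 7 + 10 = 17.
No cover costs less than 17.

17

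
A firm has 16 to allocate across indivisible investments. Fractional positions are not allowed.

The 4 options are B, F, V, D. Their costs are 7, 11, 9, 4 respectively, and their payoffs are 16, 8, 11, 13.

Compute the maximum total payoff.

29

Allowing fractional choices, the relaxed optimum would be about 35.1, but investments are indivisible.
B + V: cost 7 + 9 = 16 ≤ 16, payoff 16 + 11 = 27.
B + D: cost 7 + 4 = 11 ≤ 16, payoff 16 + 13 = 29.
V + D: cost 9 + 4 = 13 ≤ 16, payoff 11 + 13 = 24.
Best is B and D with total payoff 29.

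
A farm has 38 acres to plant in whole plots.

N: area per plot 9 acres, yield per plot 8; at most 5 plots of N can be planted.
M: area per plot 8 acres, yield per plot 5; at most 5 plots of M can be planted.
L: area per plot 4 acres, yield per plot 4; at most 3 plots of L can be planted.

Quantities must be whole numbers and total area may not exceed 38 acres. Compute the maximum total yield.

33

This is a bounded integer knapsack.
L has the best ratio (4/4); taking only L gives at most 3×4 = 12 (stopped by the supply cap of 3).
Mixing does better — 2×N, 1×M, and 3×L: area 38 ≤ 38, yield 2·8 + 1·5 + 3·4 = 33.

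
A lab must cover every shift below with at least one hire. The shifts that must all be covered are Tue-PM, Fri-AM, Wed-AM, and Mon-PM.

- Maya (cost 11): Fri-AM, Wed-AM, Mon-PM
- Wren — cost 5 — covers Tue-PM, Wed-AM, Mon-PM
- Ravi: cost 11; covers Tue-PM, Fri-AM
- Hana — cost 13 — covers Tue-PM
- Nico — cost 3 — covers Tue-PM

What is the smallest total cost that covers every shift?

The greedy cost-per-new-shift heuristic would pick Wren and Maya for 16, but a cheaper cover exists.
Choose Maya and Nico: together they cover Tue-PM, Fri-AM, Wed-AM, Mon-PM — every shift.
Total cost: 11 + 3 = 14.
No cover costs less than 14.

14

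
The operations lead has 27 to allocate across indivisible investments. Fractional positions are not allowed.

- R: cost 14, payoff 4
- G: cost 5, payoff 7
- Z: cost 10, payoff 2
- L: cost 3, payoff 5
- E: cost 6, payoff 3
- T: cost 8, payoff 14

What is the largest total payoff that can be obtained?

Allowing fractional choices, the relaxed optimum would be about 30.4, but investments are indivisible.
G + Z + L + T: cost 5 + 10 + 3 + 8 = 26 ≤ 27, payoff 7 + 2 + 5 + 14 = 28.
G + L + E + T: cost 5 + 3 + 6 + 8 = 22 ≤ 27, payoff 7 + 5 + 3 + 14 = 29.
Best is G, L, E, and T with total payoff 29.

29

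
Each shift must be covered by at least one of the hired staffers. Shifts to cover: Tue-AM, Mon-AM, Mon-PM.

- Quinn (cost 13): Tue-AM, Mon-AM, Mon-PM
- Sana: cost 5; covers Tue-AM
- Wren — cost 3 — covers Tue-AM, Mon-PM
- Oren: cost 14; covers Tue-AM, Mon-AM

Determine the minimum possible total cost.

This is a weighted set-cover instance.
Quinn alone covers Tue-AM, Mon-AM, Mon-PM — every shift.
Total cost: 13.

13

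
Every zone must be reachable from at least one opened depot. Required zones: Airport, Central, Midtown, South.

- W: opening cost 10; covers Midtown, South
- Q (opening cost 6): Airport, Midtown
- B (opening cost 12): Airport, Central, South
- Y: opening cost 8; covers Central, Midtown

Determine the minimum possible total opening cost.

18

Choose Q and B: together they cover Airport, Central, Midtown, South — every zone.
Total opening cost: 6 + 12 = 18.
No cover costs less than 18.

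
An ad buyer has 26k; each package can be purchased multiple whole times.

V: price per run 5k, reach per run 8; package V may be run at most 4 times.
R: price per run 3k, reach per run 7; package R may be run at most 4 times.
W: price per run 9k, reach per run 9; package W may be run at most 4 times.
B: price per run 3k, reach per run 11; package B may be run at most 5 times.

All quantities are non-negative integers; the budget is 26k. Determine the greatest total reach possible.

B has the best ratio (11/3); taking only B gives at most 5×11 = 55 (stopped by the supply cap of 5).
Mixing does better — 1×V, 2×R, and 5×B: price 26 ≤ 26, reach 1·8 + 2·7 + 5·11 = 77.

77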